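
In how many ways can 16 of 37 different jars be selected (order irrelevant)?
C(37,16) = 37!/(16!×21!) = 12875774670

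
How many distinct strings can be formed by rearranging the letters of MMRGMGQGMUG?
11! / (1! × 1! × 4! × 4! × 1!) = 69300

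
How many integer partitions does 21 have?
Pentagonal recurrence p(n) = p(n-1) + p(n-2) - p(n-5) - p(n-7) + p(n-12) + p(n-15) - ... gives p(0..20) = 1, 1, 2, 3, 5, 7, 11, 15, 22, 30, 42, 56, 77, 101, 135, 176, 231, 297, 385, 490, 627. p(21) = p(20) + p(19) - p(16) - p(14) + p(9) + p(6) = 627 + 490 - 231 - 135 + 30 + 11 = 792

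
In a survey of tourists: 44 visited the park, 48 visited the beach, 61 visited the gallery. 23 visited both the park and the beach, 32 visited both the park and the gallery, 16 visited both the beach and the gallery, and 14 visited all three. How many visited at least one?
|A∪B∪C| = 44+48+61-23-32-16+14 = 96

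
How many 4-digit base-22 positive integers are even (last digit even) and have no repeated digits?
Last∈{0,2,4,6,8,10,12,14,16,18,20}. Last=0: 7980. Last nonzero: 10×20×P(20,2) = 76000. Total = 83980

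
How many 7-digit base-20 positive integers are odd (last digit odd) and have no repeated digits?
Last∈{1,3,5,7,9,11,13,15,17,19}. Last=0: 0. Last nonzero: 10×18×P(18,5) = 185068800. Total = 185068800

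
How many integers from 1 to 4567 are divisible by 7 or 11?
⌊4567/7⌋ + ⌊4567/11⌋ - ⌊4567/77⌋ = 652 + 415 - 59 = 1008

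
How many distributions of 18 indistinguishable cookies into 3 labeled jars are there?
C(18+3-1, 3-1) = C(20, 2) = 190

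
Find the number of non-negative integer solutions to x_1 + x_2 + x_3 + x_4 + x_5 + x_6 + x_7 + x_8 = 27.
C(27+8-1, 8-1) = C(34, 7) = 5379616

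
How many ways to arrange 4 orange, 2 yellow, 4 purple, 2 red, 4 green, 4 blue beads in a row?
20! / (4! × 2! × 4! × 2! × 4! × 4!) = 1833241410000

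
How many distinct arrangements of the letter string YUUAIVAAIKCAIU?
14! / (3! × 1! × 1! × 1! × 4! × 3! × 1!) = 100900800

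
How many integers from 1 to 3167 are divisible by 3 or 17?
⌊3167/3⌋ + ⌊3167/17⌋ - ⌊3167/51⌋ = 1055 + 186 - 62 = 1179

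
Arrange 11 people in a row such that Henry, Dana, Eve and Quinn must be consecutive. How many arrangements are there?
Treat the 4 as one block: (11-4+1)! × 4! = 40320 × 24 = 967680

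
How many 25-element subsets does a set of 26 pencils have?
C(26,25) = 26!/(25!×1!) = 26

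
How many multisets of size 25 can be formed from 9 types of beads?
C(25+9-1, 9-1) = C(33, 8) = 13884156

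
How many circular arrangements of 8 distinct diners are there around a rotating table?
Circular: fix one position, arrange the rest. (8-1)! = 5040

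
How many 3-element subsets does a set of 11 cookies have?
C(11,3) = 11!/(3!×8!) = 165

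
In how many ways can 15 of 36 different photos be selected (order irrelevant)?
C(36,15) = 36!/(15!×21!) = 5567902560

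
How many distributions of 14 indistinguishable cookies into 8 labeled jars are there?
C(14+8-1, 8-1) = C(21, 7) = 116280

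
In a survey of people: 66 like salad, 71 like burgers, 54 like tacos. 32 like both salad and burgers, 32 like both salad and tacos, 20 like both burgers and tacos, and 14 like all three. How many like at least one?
|A∪B∪C| = 66+71+54-32-32-20+14 = 121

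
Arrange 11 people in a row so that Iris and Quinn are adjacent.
Treat as block: (11-1)! × 2! = 3628800 × 2 = 7257600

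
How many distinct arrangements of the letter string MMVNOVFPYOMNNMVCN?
17! / (1! × 4! × 1! × 1! × 4! × 3! × 2! × 1!) = 51459408000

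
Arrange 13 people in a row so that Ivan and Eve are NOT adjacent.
Total - adjacent = 13! - (13-1)!×2 = 6227020800 - 958003200 = 5269017600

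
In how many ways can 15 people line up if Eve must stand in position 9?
Fix one position: (15-1)! = 87178291200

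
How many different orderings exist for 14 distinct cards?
14! = 87178291200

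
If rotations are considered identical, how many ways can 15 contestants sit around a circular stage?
Circular: fix one position, arrange the rest. (15-1)! = 87178291200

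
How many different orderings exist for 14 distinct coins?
14! = 87178291200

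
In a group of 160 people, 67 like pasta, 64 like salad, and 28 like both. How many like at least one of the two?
|A∪B| = |A| + |B| - |A∩B| = 67 + 64 - 28 = 103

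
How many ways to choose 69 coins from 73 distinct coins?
C(73,69) = 73!/(69!×4!) = 1088430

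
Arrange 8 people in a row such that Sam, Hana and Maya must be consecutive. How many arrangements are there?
Treat the 3 as one block: (8-3+1)! × 3! = 720 × 6 = 4320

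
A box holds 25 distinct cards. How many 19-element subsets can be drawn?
C(25,19) = 25!/(19!×6!) = 177100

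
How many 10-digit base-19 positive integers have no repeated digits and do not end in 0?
Last digit: 18 nonzero choices. First digit: 17 (nonzero, ≠last). Middle 8: P(17,8) = 980179200. Total = 299934835200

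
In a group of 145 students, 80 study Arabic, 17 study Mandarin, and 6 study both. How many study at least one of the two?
|A∪B| = |A| + |B| - |A∩B| = 80 + 17 - 6 = 91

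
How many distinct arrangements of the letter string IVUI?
4! / (2! × 1! × 1!) = 12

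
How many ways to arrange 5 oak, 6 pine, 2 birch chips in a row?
13! / (5! × 6! × 2!) = 36036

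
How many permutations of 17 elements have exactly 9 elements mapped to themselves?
Choose the 9 fixed points C(17,9) = 24310, derange the rest: !8 = Σ_{j=0}^{8} (-1)^j·8!/j! = 40320 - 40320 + 20160 - 6720 + 1680 - 336 + 56 - 8 + 1 = 14833. Product = 24310 × 14833 = 360590230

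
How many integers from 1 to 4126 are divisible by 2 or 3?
⌊4126/2⌋ + ⌊4126/3⌋ - ⌊4126/6⌋ = 2063 + 1375 - 687 = 2751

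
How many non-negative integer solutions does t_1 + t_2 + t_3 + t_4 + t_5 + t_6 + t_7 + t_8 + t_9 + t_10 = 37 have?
C(37+10-1, 10-1) = C(46, 9) = 1101716330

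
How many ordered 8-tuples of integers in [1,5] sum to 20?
Coefficient of x^20 in (x + x² + ... + x^5)^8. By inclusion-exclusion on dice exceeding 5: Σ_j (-1)^j C(8,j)·C(20-1-5j, 7) = C(8,0)·C(19,7) - C(8,1)·C(14,7) + C(8,2)·C(9,7) = 1·50388 - 8·3432 + 28·36 = 23940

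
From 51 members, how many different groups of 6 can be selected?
C(51,6) = 51!/(6!×45!) = 18009460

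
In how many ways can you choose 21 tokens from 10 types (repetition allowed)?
C(21+10-1, 10-1) = C(30, 9) = 14307150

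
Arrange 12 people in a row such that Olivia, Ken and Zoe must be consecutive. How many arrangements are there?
Treat the 3 as one block: (12-3+1)! × 3! = 3628800 × 6 = 21772800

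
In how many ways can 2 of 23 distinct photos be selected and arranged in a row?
P(23,2) = 23!/(23-2)! = 506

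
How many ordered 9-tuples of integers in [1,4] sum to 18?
Coefficient of x^18 in (x + x² + ... + x^4)^9. By inclusion-exclusion on dice exceeding 4: Σ_j (-1)^j C(9,j)·C(18-1-4j, 8) = C(9,0)·C(17,8) - C(9,1)·C(13,8) + C(9,2)·C(9,8) = 1·24310 - 9·1287 + 36·9 = 13051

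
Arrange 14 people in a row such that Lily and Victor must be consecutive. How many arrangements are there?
Treat the 2 as one block: (14-2+1)! × 2! = 6227020800 × 2 = 12454041600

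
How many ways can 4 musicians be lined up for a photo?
4! = 24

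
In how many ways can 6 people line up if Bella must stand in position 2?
Fix one position: (6-1)! = 120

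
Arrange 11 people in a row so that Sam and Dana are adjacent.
Treat as block: (11-1)! × 2! = 3628800 × 2 = 7257600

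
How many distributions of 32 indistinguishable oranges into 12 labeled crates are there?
C(32+12-1, 12-1) = C(43, 11) = 5752004349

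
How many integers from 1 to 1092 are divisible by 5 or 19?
⌊1092/5⌋ + ⌊1092/19⌋ - ⌊1092/95⌋ = 218 + 57 - 11 = 264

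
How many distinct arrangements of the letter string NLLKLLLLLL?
10! / (1! × 8! × 1!) = 90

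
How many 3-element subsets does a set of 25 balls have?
C(25,3) = 25!/(3!×22!) = 2300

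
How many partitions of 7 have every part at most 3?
Let r_j(i) = number of partitions of i into parts ≤ j, for i = 0..7. r_1(i) = 1 for all i; r_j(i) = r_{j-1}(i) + r_j(i-j). Rows j = 2..3: ≤2: 1 1 2 2 3 3 4 4; ≤3: 1 1 2 3 4 5 7 8. r_3(7) = 8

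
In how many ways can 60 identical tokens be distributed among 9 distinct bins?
C(60+9-1, 9-1) = C(68, 8) = 7392009768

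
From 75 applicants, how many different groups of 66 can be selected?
C(75,66) = 75!/(66!×9!) = 125595622175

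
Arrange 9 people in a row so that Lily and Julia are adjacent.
Treat as block: (9-1)! × 2! = 40320 × 2 = 80640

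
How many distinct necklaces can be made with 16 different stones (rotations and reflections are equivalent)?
(16-1)!/2 = 1307674368000/2 = 653837184000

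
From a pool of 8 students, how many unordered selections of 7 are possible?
C(8,7) = 8!/(7!×1!) = 8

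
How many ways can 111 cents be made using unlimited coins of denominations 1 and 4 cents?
Coefficient of x^111 in 1/(1-x^1) · 1/(1-x^4). Use j coins of 4 for j = 0..⌊111/4⌋ = 27, the rest in 1s: 27 + 1 = 28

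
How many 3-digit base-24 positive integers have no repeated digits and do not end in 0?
Last digit: 23 nonzero choices. First digit: 22 (nonzero, ≠last). Middle 1: P(22,1) = 22. Total = 11132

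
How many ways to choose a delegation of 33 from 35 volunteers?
C(35,33) = 35!/(33!×2!) = 595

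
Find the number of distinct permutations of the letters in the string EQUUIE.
6! / (2! × 1! × 1! × 2!) = 180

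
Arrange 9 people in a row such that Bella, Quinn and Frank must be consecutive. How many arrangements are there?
Treat the 3 as one block: (9-3+1)! × 3! = 5040 × 6 = 30240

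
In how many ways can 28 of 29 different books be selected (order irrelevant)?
C(29,28) = 29!/(28!×1!) = 29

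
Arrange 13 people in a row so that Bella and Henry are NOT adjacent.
Total - adjacent = 13! - (13-1)!×2 = 6227020800 - 958003200 = 5269017600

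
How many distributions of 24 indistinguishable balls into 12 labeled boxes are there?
C(24+12-1, 12-1) = C(35, 11) = 417225900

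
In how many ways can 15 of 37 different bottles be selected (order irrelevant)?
C(37,15) = 37!/(15!×22!) = 9364199760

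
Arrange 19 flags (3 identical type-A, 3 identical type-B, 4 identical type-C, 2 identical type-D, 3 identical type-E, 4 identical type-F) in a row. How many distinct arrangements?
19! / (3! × 3! × 4! × 2! × 3! × 4!) = 488864376000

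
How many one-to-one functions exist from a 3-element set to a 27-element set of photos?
P(27,3) = 27!/(27-3)! = 17550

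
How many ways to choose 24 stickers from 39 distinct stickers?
C(39,24) = 39!/(24!×15!) = 25140840660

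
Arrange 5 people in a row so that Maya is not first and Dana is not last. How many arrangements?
By inclusion-exclusion: 5! - 2×(5-1)! + (5-2)! = 120 - 48 + 6 = 78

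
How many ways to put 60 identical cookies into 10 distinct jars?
C(60+10-1, 10-1) = C(69, 9) = 56672074888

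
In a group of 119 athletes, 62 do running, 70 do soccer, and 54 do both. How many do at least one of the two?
|A∪B| = |A| + |B| - |A∩B| = 62 + 70 - 54 = 78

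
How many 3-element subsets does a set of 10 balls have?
C(10,3) = 10!/(3!×7!) = 120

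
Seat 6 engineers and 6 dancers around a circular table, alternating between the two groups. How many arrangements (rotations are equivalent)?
Fix one of the engineers: (6-1)! ways for the remaining engineers, × 6! ways for the dancers = 120 × 720 = 86400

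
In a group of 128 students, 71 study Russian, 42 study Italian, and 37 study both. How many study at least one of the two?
|A∪B| = |A| + |B| - |A∩B| = 71 + 42 - 37 = 76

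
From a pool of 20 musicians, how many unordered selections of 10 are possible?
C(20,10) = 20!/(10!×10!) = 184756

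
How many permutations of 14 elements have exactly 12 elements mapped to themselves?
Choose the 12 fixed points C(14,12) = 91, derange the rest: !2 = Σ_{j=0}^{2} (-1)^j·2!/j! = 2 - 2 + 1 = 1. Product = 91 × 1 = 91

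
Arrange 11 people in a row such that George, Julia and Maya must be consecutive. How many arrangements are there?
Treat the 3 as one block: (11-3+1)! × 3! = 362880 × 6 = 2177280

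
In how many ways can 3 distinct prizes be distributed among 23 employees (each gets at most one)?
P(23,3) = 23!/(23-3)! = 10626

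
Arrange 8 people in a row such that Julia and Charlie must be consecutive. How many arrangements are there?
Treat the 2 as one block: (8-2+1)! × 2! = 5040 × 2 = 10080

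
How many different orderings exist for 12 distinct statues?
12! = 479001600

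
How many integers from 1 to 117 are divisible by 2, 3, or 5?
⌊117/2⌋+⌊117/3⌋+⌊117/5⌋ - ⌊117/6⌋-⌊117/10⌋-⌊117/15⌋ + ⌊117/30⌋ = 58+39+23 - 19-11-7 + 3 = 86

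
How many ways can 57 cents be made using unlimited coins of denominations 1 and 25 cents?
Coefficient of x^57 in 1/(1-x^1) · 1/(1-x^25). Use j coins of 25 for j = 0..⌊57/25⌋ = 2, the rest in 1s: 2 + 1 = 3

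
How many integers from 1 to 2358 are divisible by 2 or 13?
⌊2358/2⌋ + ⌊2358/13⌋ - ⌊2358/26⌋ = 1179 + 181 - 90 = 1270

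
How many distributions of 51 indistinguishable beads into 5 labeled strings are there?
C(51+5-1, 5-1) = C(55, 4) = 341055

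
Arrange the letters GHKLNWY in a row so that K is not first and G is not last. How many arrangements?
By inclusion-exclusion: 7! - 2×(7-1)! + (7-2)! = 5040 - 1440 + 120 = 3720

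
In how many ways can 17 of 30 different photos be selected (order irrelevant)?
C(30,17) = 30!/(17!×13!) = 119759850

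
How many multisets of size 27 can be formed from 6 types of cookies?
C(27+6-1, 6-1) = C(32, 5) = 201376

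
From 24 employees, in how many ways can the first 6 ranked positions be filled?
P(24,6) = 24!/(24-6)! = 96909120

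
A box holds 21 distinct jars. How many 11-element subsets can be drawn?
C(21,11) = 21!/(11!×10!) = 352716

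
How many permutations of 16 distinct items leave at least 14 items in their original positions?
Exactly j fixed points: C(16,j)·!(16-j); sum over j ≥ 14 (derangement numbers via !m = (m-1)·(!(m-1) + !(m-2)): !0..!2 = 1, 0, 1). Σ_{j=14}^{16} C(16,j)·!(16-j) = C(16,14)·!2 + C(16,15)·!1 + C(16,16)·!0 = 120·1 + 16·0 + 1·1 = 121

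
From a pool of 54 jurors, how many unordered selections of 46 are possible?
C(54,46) = 54!/(46!×8!) = 1040465790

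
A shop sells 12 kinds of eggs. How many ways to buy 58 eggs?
C(58+12-1, 12-1) = C(69, 11) = 1823810410032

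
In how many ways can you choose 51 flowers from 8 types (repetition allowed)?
C(51+8-1, 8-1) = C(58, 7) = 300674088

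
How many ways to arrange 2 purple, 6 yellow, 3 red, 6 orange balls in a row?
17! / (2! × 6! × 3! × 6!) = 57177120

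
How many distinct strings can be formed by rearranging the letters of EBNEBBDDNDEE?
12! / (2! × 4! × 3! × 3!) = 277200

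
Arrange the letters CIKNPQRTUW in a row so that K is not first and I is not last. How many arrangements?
By inclusion-exclusion: 10! - 2×(10-1)! + (10-2)! = 3628800 - 725760 + 40320 = 2943360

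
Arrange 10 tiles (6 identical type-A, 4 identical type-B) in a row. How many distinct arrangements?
10! / (6! × 4!) = 210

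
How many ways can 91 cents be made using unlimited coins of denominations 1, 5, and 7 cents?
Coefficient of x^91 in 1/(1-x^1) · 1/(1-x^5) · 1/(1-x^7). Case on j = number of 7-cent coins (j = 0..13); remainder r = 91 - 7j is made from {1,5} in ⌊r/5⌋+1 ways. r = 91, 84, 77, 70, 63, 56, 49, 42, 35, 28, 21, 14, 7, 0 → 19 + 17 + 16 + 15 + 13 + 12 + 10 + 9 + 8 + 6 + 5 + 3 + 2 + 1 = 136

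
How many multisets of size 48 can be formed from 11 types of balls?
C(48+11-1, 11-1) = C(58, 10) = 52179482355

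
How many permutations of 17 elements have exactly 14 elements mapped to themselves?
Choose the 14 fixed points C(17,14) = 680, derange the rest: !3 = Σ_{j=0}^{3} (-1)^j·3!/j! = 6 - 6 + 3 - 1 = 2. Product = 680 × 2 = 1360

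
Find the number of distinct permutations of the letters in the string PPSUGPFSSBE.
11! / (1! × 1! × 1! × 1! × 3! × 1! × 3!) = 1108800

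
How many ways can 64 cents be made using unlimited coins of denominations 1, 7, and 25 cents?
Coefficient of x^64 in 1/(1-x^1) · 1/(1-x^7) · 1/(1-x^25). Case on j = number of 25-cent coins (j = 0..2); remainder r = 64 - 25j is made from {1,7} in ⌊r/7⌋+1 ways. r = 64, 39, 14 → 10 + 6 + 3 = 19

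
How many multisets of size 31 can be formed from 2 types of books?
C(31+2-1, 2-1) = C(32, 1) = 32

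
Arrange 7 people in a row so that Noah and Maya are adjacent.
Treat as block: (7-1)! × 2! = 720 × 2 = 1440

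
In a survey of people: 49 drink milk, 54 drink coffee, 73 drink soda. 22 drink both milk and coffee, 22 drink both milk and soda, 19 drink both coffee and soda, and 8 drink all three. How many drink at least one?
|A∪B∪C| = 49+54+73-22-22-19+8 = 121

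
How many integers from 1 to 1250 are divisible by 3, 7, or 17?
⌊1250/3⌋+⌊1250/7⌋+⌊1250/17⌋ - ⌊1250/21⌋-⌊1250/51⌋-⌊1250/119⌋ + ⌊1250/357⌋ = 416+178+73 - 59-24-10 + 3 = 577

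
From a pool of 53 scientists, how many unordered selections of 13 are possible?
C(53,13) = 53!/(13!×40!) = 841392966470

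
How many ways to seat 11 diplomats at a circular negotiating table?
Circular: fix one position, arrange the rest. (11-1)! = 3628800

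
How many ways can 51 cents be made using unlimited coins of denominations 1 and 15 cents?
Coefficient of x^51 in 1/(1-x^1) · 1/(1-x^15). Use j coins of 15 for j = 0..⌊51/15⌋ = 3, the rest in 1s: 3 + 1 = 4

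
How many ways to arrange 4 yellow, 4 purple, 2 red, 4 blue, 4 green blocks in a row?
18! / (4! × 4! × 2! × 4! × 4!) = 9648639000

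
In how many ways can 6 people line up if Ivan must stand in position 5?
Fix one position: (6-1)! = 120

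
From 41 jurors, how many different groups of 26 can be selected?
C(41,26) = 41!/(26!×15!) = 63432274896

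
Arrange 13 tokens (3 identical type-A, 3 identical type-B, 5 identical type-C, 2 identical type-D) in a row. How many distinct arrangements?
13! / (3! × 3! × 5! × 2!) = 720720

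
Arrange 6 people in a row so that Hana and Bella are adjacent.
Treat as block: (6-1)! × 2! = 120 × 2 = 240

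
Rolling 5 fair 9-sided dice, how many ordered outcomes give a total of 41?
Coefficient of x^41 in (x + x² + ... + x^9)^5. By inclusion-exclusion on dice exceeding 9: Σ_j (-1)^j C(5,j)·C(41-1-9j, 4) = C(5,0)·C(40,4) - C(5,1)·C(31,4) + C(5,2)·C(22,4) - C(5,3)·C(13,4) + C(5,4)·C(4,4) = 1·91390 - 5·31465 + 10·7315 - 10·715 + 5·1 = 70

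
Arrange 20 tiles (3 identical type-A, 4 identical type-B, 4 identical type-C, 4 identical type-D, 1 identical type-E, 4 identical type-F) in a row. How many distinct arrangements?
20! / (3! × 4! × 4! × 4! × 1! × 4!) = 1222160940000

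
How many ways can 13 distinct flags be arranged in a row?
13! = 6227020800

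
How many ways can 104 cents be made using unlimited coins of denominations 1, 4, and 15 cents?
Coefficient of x^104 in 1/(1-x^1) · 1/(1-x^4) · 1/(1-x^15). Case on j = number of 15-cent coins (j = 0..6); remainder r = 104 - 15j is made from {1,4} in ⌊r/4⌋+1 ways. r = 104, 89, 74, 59, 44, 29, 14 → 27 + 23 + 19 + 15 + 12 + 8 + 4 = 108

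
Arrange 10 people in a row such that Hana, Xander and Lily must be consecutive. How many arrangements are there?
Treat the 3 as one block: (10-3+1)! × 3! = 40320 × 6 = 241920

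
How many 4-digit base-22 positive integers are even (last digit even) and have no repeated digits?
Last∈{0,2,4,6,8,10,12,14,16,18,20}. Last=0: 7980. Last nonzero: 10×20×P(20,2) = 76000. Total = 83980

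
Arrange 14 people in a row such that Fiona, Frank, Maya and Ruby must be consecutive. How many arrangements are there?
Treat the 4 as one block: (14-4+1)! × 4! = 39916800 × 24 = 958003200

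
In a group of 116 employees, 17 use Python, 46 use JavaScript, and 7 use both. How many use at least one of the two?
|A∪B| = |A| + |B| - |A∩B| = 17 + 46 - 7 = 56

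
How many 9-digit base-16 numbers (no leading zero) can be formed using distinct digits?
First digit: 15 choices (nonzero). Then descending: 15 × 15 × 14 × 13 × 12 × 11 × 10 × 9 × 8 = 3891888000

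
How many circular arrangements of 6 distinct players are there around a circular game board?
Circular: fix one position, arrange the rest. (6-1)! = 120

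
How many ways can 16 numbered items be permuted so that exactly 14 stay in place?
Choose the 14 fixed points C(16,14) = 120, derange the rest: !2 = Σ_{j=0}^{2} (-1)^j·2!/j! = 2 - 2 + 1 = 1. Product = 120 × 1 = 120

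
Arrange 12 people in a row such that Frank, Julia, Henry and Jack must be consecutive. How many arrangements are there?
Treat the 4 as one block: (12-4+1)! × 4! = 362880 × 24 = 8709120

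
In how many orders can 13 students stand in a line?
13! = 6227020800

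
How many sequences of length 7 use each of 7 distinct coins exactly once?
7! = 5040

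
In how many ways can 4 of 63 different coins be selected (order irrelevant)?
C(63,4) = 63!/(4!×59!) = 595665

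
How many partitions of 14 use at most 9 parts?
By conjugation, equals partitions of 14 into parts ≤ 9. Let r_j(i) = number of partitions of i into parts ≤ j, for i = 0..14. r_1(i) = 1 for all i; r_j(i) = r_{j-1}(i) + r_j(i-j). Rows j = 2..9: ≤2: 1 1 2 2 3 3 4 4 5 5 6 6 7 7 8; ≤3: 1 1 2 3 4 5 7 8 10 12 14 16 19 21 24; ≤4: 1 1 2 3 5 6 9 11 15 18 23 27 34 39 47; ≤5: 1 1 2 3 5 7 10 13 18 23 30 37 47 57 70; ≤6: 1 1 2 3 5 7 11 14 20 26 35 44 58 71 90; ≤7: 1 1 2 3 5 7 11 15 21 28 38 49 65 82 105; ≤8: 1 1 2 3 5 7 11 15 22 29 40 52 70 89 116; ≤9: 1 1 2 3 5 7 11 15 22 30 41 54 73 94 123. r_9(14) = 123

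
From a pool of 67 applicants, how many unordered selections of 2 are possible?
C(67,2) = 67!/(2!×65!) = 2211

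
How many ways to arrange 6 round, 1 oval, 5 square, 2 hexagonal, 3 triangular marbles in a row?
17! / (6! × 1! × 5! × 2! × 3!) = 343062720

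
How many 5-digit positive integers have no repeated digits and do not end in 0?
Last digit: 9 nonzero choices. First digit: 8 (nonzero, ≠last). Middle 3: P(8,3) = 336. Total = 24192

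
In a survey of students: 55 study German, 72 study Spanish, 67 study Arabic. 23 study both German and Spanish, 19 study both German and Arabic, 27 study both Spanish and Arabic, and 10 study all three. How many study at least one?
|A∪B∪C| = 55+72+67-23-19-27+10 = 135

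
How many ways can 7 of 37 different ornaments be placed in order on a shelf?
P(37,7) = 37!/(37-7)! = 51889178880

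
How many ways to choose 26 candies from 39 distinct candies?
C(39,26) = 39!/(26!×13!) = 8122425444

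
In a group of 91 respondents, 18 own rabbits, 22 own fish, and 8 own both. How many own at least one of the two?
|A∪B| = |A| + |B| - |A∩B| = 18 + 22 - 8 = 32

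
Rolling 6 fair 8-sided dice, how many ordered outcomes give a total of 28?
Coefficient of x^28 in (x + x² + ... + x^8)^6. By inclusion-exclusion on dice exceeding 8: Σ_j (-1)^j C(6,j)·C(28-1-8j, 5) = C(6,0)·C(27,5) - C(6,1)·C(19,5) + C(6,2)·C(11,5) = 1·80730 - 6·11628 + 15·462 = 17892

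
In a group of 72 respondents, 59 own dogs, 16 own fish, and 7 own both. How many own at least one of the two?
|A∪B| = |A| + |B| - |A∩B| = 59 + 16 - 7 = 68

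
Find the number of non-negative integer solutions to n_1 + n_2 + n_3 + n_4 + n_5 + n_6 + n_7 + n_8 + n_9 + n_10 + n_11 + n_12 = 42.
C(42+12-1, 12-1) = C(53, 11) = 76223753060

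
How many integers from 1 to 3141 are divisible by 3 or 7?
⌊3141/3⌋ + ⌊3141/7⌋ - ⌊3141/21⌋ = 1047 + 448 - 149 = 1346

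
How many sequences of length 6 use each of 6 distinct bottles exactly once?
6! = 720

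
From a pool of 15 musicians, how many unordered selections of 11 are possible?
C(15,11) = 15!/(11!×4!) = 1365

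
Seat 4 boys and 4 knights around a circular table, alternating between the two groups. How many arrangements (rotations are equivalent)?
Fix one of the boys: (4-1)! ways for the remaining boys, × 4! ways for the knights = 6 × 24 = 144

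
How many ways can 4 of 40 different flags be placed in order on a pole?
P(40,4) = 40!/(40-4)! = 2193360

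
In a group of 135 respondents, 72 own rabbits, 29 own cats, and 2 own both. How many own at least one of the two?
|A∪B| = |A| + |B| - |A∩B| = 72 + 29 - 2 = 99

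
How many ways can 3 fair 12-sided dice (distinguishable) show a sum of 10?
Coefficient of x^10 in (x + x² + ... + x^12)^3. By inclusion-exclusion on dice exceeding 12: Σ_j (-1)^j C(3,j)·C(10-1-12j, 2) = C(3,0)·C(9,2) = 1·36 = 36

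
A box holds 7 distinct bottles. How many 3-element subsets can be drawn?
C(7,3) = 7!/(3!×4!) = 35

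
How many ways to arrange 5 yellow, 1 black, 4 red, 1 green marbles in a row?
11! / (5! × 1! × 4! × 1!) = 13860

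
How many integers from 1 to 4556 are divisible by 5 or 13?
⌊4556/5⌋ + ⌊4556/13⌋ - ⌊4556/65⌋ = 911 + 350 - 70 = 1191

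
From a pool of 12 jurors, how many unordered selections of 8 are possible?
C(12,8) = 12!/(8!×4!) = 495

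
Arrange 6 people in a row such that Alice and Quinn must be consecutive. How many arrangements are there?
Treat the 2 as one block: (6-2+1)! × 2! = 120 × 2 = 240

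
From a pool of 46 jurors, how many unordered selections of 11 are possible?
C(46,11) = 46!/(11!×35!) = 13340783196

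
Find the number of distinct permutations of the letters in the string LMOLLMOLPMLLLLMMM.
17! / (6! × 1! × 2! × 8!) = 6126120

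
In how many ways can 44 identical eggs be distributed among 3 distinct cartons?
C(44+3-1, 3-1) = C(46, 2) = 1035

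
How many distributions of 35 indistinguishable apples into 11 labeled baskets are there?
C(35+11-1, 11-1) = C(45, 10) = 3190187286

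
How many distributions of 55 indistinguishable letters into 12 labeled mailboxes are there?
C(55+12-1, 12-1) = C(66, 11) = 1074082795968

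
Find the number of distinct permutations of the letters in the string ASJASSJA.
8! / (2! × 3! × 3!) = 560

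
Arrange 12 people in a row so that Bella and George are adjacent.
Treat as block: (12-1)! × 2! = 39916800 × 2 = 79833600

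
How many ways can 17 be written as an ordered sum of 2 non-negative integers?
C(17+2-1, 2-1) = C(18, 1) = 18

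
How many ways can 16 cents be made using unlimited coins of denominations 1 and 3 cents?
Coefficient of x^16 in 1/(1-x^1) · 1/(1-x^3). Use j coins of 3 for j = 0..⌊16/3⌋ = 5, the rest in 1s: 5 + 1 = 6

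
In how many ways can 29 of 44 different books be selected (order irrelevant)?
C(44,29) = 44!/(29!×15!) = 229911617056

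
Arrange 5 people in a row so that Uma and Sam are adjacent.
Treat as block: (5-1)! × 2! = 24 × 2 = 48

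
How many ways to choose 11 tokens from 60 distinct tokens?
C(60,11) = 60!/(11!×49!) = 342700125300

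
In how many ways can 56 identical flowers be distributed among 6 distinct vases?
C(56+6-1, 6-1) = C(61, 5) = 5949147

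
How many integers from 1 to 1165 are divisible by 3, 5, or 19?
⌊1165/3⌋+⌊1165/5⌋+⌊1165/19⌋ - ⌊1165/15⌋-⌊1165/57⌋-⌊1165/95⌋ + ⌊1165/285⌋ = 388+233+61 - 77-20-12 + 4 = 577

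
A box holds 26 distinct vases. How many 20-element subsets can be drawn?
C(26,20) = 26!/(20!×6!) = 230230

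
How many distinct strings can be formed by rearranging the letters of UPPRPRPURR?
10! / (4! × 2! × 4!) = 3150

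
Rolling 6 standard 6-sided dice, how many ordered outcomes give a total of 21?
Coefficient of x^21 in (x + x² + ... + x^6)^6. By inclusion-exclusion on dice exceeding 6: Σ_j (-1)^j C(6,j)·C(21-1-6j, 5) = C(6,0)·C(20,5) - C(6,1)·C(14,5) + C(6,2)·C(8,5) = 1·15504 - 6·2002 + 15·56 = 4332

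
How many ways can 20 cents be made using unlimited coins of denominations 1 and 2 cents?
Coefficient of x^20 in 1/(1-x^1) · 1/(1-x^2). Use j coins of 2 for j = 0..⌊20/2⌋ = 10, the rest in 1s: 10 + 1 = 11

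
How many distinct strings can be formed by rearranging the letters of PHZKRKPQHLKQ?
12! / (1! × 2! × 2! × 2! × 1! × 1! × 3!) = 9979200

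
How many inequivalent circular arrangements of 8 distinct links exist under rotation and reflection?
(8-1)!/2 = 5040/2 = 2520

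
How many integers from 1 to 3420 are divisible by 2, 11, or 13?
⌊3420/2⌋+⌊3420/11⌋+⌊3420/13⌋ - ⌊3420/22⌋-⌊3420/26⌋-⌊3420/143⌋ + ⌊3420/286⌋ = 1710+310+263 - 155-131-23 + 11 = 1985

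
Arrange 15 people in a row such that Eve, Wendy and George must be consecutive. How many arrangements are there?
Treat the 3 as one block: (15-3+1)! × 3! = 6227020800 × 6 = 37362124800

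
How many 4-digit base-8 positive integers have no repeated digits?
First digit: 7 choices (nonzero). Then descending: 7 × 7 × 6 × 5 = 1470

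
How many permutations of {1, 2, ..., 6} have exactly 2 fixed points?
Choose the 2 fixed points C(6,2) = 15, derange the rest: !4 = Σ_{j=0}^{4} (-1)^j·4!/j! = 24 - 24 + 12 - 4 + 1 = 9. Product = 15 × 9 = 135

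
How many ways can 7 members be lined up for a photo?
7! = 5040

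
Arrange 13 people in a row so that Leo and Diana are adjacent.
Treat as block: (13-1)! × 2! = 479001600 × 2 = 958003200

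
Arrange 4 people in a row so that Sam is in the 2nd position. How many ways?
Fix one position: (4-1)! = 6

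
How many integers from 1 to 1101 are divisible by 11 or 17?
⌊1101/11⌋ + ⌊1101/17⌋ - ⌊1101/187⌋ = 100 + 64 - 5 = 159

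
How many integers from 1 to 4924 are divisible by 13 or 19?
⌊4924/13⌋ + ⌊4924/19⌋ - ⌊4924/247⌋ = 378 + 259 - 19 = 618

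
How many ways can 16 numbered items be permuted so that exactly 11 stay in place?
Choose the 11 fixed points C(16,11) = 4368, derange the rest: !5 = Σ_{j=0}^{5} (-1)^j·5!/j! = 120 - 120 + 60 - 20 + 5 - 1 = 44. Product = 4368 × 44 = 192192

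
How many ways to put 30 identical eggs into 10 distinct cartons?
C(30+10-1, 10-1) = C(39, 9) = 211915132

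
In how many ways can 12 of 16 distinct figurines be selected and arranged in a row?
P(16,12) = 16!/(16-12)! = 871782912000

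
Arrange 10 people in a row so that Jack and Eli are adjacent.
Treat as block: (10-1)! × 2! = 362880 × 2 = 725760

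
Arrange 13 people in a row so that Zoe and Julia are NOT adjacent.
Total - adjacent = 13! - (13-1)!×2 = 6227020800 - 958003200 = 5269017600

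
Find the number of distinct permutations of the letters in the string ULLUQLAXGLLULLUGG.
17! / (3! × 1! × 4! × 7! × 1! × 1!) = 490089600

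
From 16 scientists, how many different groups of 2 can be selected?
C(16,2) = 16!/(2!×14!) = 120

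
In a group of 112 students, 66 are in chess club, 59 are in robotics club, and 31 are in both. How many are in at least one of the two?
|A∪B| = |A| + |B| - |A∩B| = 66 + 59 - 31 = 94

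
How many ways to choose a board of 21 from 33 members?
C(33,21) = 33!/(21!×12!) = 354817320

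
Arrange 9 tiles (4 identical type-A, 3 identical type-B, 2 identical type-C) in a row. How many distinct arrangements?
9! / (4! × 3! × 2!) = 1260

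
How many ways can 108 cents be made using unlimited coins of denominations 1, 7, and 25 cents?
Coefficient of x^108 in 1/(1-x^1) · 1/(1-x^7) · 1/(1-x^25). Case on j = number of 25-cent coins (j = 0..4); remainder r = 108 - 25j is made from {1,7} in ⌊r/7⌋+1 ways. r = 108, 83, 58, 33, 8 → 16 + 12 + 9 + 5 + 2 = 44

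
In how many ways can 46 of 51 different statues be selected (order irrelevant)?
C(51,46) = 51!/(46!×5!) = 2349060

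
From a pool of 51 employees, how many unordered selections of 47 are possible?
C(51,47) = 51!/(47!×4!) = 249900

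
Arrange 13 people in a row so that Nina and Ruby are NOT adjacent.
Total - adjacent = 13! - (13-1)!×2 = 6227020800 - 958003200 = 5269017600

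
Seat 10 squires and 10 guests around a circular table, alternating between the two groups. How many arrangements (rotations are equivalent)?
Fix one of the squires: (10-1)! ways for the remaining squires, × 10! ways for the guests = 362880 × 3628800 = 1316818944000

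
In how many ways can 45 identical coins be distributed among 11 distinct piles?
C(45+11-1, 11-1) = C(55, 10) = 29248649430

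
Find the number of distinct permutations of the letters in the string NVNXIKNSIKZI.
12! / (1! × 1! × 1! × 2! × 1! × 3! × 3!) = 6652800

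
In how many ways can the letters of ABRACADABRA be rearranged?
11! / (5! × 2! × 2! × 1! × 1!) = 83160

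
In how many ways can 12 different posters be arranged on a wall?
12! = 479001600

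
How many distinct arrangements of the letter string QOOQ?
4! / (2! × 2!) = 6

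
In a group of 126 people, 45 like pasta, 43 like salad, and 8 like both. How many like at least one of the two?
|A∪B| = |A| + |B| - |A∩B| = 45 + 43 - 8 = 80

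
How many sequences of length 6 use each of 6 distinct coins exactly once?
6! = 720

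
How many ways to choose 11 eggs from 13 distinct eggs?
C(13,11) = 13!/(11!×2!) = 78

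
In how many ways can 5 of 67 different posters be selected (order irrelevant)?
C(67,5) = 67!/(5!×62!) = 9657648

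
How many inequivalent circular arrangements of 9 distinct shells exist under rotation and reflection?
(9-1)!/2 = 40320/2 = 20160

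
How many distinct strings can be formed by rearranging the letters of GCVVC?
5! / (1! × 2! × 2!) = 30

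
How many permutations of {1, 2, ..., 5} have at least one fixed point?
Complement of the derangements. !5 = Σ_{j=0}^{5} (-1)^j·5!/j! = 120 - 120 + 60 - 20 + 5 - 1 = 44. 5! - !5 = 120 - 44 = 76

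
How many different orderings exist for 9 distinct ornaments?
9! = 362880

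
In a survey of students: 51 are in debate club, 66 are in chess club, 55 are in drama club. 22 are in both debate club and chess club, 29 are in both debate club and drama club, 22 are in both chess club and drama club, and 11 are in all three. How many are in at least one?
|A∪B∪C| = 51+66+55-22-29-22+11 = 110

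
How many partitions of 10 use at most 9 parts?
By conjugation, equals partitions of 10 into parts ≤ 9. Let r_j(i) = number of partitions of i into parts ≤ j, for i = 0..10. r_1(i) = 1 for all i; r_j(i) = r_{j-1}(i) + r_j(i-j). Rows j = 2..9: ≤2: 1 1 2 2 3 3 4 4 5 5 6; ≤3: 1 1 2 3 4 5 7 8 10 12 14; ≤4: 1 1 2 3 5 6 9 11 15 18 23; ≤5: 1 1 2 3 5 7 10 13 18 23 30; ≤6: 1 1 2 3 5 7 11 14 20 26 35; ≤7: 1 1 2 3 5 7 11 15 21 28 38; ≤8: 1 1 2 3 5 7 11 15 22 29 40; ≤9: 1 1 2 3 5 7 11 15 22 30 41. r_9(10) = 41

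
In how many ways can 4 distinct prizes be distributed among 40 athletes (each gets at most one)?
P(40,4) = 40!/(40-4)! = 2193360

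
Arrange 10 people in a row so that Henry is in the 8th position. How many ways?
Fix one position: (10-1)! = 362880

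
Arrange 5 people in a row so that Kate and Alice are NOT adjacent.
Total - adjacent = 5! - (5-1)!×2 = 120 - 48 = 72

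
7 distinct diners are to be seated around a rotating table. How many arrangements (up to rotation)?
Circular: fix one position, arrange the rest. (7-1)! = 720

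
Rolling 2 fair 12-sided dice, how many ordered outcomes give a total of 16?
Coefficient of x^16 in (x + x² + ... + x^12)^2. By inclusion-exclusion on dice exceeding 12: Σ_j (-1)^j C(2,j)·C(16-1-12j, 1) = C(2,0)·C(15,1) - C(2,1)·C(3,1) = 1·15 - 2·3 = 9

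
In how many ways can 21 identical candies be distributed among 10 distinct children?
C(21+10-1, 10-1) = C(30, 9) = 14307150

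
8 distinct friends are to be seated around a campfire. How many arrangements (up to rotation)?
Circular: fix one position, arrange the rest. (8-1)! = 5040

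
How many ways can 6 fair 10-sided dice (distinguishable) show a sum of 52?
Coefficient of x^52 in (x + x² + ... + x^10)^6. By inclusion-exclusion on dice exceeding 10: Σ_j (-1)^j C(6,j)·C(52-1-10j, 5) = C(6,0)·C(51,5) - C(6,1)·C(41,5) + C(6,2)·C(31,5) - C(6,3)·C(21,5) + C(6,4)·C(11,5) = 1·2349060 - 6·749398 + 15·169911 - 20·20349 + 15·462 = 1287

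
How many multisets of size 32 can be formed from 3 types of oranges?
C(32+3-1, 3-1) = C(34, 2) = 561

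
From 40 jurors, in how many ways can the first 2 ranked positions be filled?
P(40,2) = 40!/(40-2)! = 1560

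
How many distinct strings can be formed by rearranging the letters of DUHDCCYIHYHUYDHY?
16! / (4! × 2! × 1! × 3! × 4! × 2!) = 1513512000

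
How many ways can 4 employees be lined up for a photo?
4! = 24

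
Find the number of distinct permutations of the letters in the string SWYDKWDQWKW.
11! / (1! × 1! × 4! × 2! × 2! × 1!) = 415800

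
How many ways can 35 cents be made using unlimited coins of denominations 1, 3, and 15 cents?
Coefficient of x^35 in 1/(1-x^1) · 1/(1-x^3) · 1/(1-x^15). Case on j = number of 15-cent coins (j = 0..2); remainder r = 35 - 15j is made from {1,3} in ⌊r/3⌋+1 ways. r = 35, 20, 5 → 12 + 7 + 2 = 21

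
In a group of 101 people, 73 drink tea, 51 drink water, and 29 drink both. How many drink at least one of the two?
|A∪B| = |A| + |B| - |A∩B| = 73 + 51 - 29 = 95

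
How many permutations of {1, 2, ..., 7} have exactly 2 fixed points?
Choose the 2 fixed points C(7,2) = 21, derange the rest: !5 = Σ_{j=0}^{5} (-1)^j·5!/j! = 120 - 120 + 60 - 20 + 5 - 1 = 44. Product = 21 × 44 = 924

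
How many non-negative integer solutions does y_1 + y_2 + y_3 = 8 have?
C(8+3-1, 3-1) = C(10, 2) = 45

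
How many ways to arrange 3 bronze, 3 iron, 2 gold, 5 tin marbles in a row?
13! / (3! × 3! × 2! × 5!) = 720720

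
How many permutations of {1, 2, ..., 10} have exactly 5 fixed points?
Choose the 5 fixed points C(10,5) = 252, derange the rest: !5 = Σ_{j=0}^{5} (-1)^j·5!/j! = 120 - 120 + 60 - 20 + 5 - 1 = 44. Product = 252 × 44 = 11088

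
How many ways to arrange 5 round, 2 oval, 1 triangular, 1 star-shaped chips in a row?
9! / (5! × 2! × 1! × 1!) = 1512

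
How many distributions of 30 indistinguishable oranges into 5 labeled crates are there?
C(30+5-1, 5-1) = C(34, 4) = 46376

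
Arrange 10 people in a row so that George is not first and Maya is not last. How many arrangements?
By inclusion-exclusion: 10! - 2×(10-1)! + (10-2)! = 3628800 - 725760 + 40320 = 2943360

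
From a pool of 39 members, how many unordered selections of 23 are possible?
C(39,23) = 39!/(23!×16!) = 37711260990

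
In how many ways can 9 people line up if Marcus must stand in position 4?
Fix one position: (9-1)! = 40320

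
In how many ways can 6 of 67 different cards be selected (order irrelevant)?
C(67,6) = 67!/(6!×61!) = 99795696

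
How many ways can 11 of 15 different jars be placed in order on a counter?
P(15,11) = 15!/(15-11)! = 54486432000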